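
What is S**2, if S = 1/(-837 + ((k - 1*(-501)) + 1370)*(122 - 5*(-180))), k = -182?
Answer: 1/2976732553041 ≈ 3.3594e-13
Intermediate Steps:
S = 1/1725321 (S = 1/(-837 + ((-182 - 1*(-501)) + 1370)*(122 - 5*(-180))) = 1/(-837 + ((-182 + 501) + 1370)*(122 + 900)) = 1/(-837 + (319 + 1370)*1022) = 1/(-837 + 1689*1022) = 1/(-837 + 1726158) = 1/1725321 ≈ 5.7960e-7)
S**2 = (1/1725321)**2 = 1/2976732553041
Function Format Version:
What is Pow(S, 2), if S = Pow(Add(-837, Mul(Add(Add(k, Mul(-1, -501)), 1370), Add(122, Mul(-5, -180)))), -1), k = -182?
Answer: Rational(1, 2976732553041) ≈ 3.3594e-13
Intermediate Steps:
S = Rational(1, 1725321) (S = Pow(Add(-837, Mul(Add(Add(-182, Mul(-1, -501)), 1370), Add(122, Mul(-5, -180)))), -1) = Pow(Add(-837, Mul(Add(Add(-182, 501), 1370), Add(122, 900))), -1) = Pow(Add(-837, Mul(Add(319, 1370), 1022)), -1) = Pow(Add(-837, Mul(1689, 1022)), -1) = Pow(Add(-837, 1726158), -1) = Pow(1725321, -1) = Rational(1, 1725321) ≈ 5.7960e-7)
Pow(S, 2) = Pow(Rational(1, 1725321), 2) = Rational(1, 2976732553041)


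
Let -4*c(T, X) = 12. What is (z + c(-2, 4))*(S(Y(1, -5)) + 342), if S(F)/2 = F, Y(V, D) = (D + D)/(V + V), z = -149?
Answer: -50464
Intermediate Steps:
c(T, X) = -3 (c(T, X) = -¼*12 = -3)
Y(V, D) = D/V (Y(V, D) = (2*D)/((2*V)) = (2*D)*(1/(2*V)) = D/V)
S(F) = 2*F
(z + c(-2, 4))*(S(Y(1, -5)) + 342) = (-149 - 3)*(2*(-5/1) + 342) = -152*(2*(-5*1) + 342) = -152*(2*(-5) + 342) = -152*(-10 + 342) = -152*332 = -50464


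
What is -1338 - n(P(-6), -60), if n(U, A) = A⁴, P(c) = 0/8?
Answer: -12961338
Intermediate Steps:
P(c) = 0 (P(c) = 0*(⅛) = 0)
-1338 - n(P(-6), -60) = -1338 - 1*(-60)⁴ = -1338 - 1*12960000 = -1338 - 12960000 = -12961338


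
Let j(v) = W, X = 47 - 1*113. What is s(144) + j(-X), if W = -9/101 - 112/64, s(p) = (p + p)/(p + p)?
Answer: -339/404 ≈ -0.83911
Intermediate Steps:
X = -66 (X = 47 - 113 = -66)
s(p) = 1 (s(p) = (2*p)/((2*p)) = (2*p)*(1/(2*p)) = 1)
W = -743/404 (W = -9*1/101 - 112*1/64 = -9/101 - 7/4 = -743/404 ≈ -1.8391)
j(v) = -743/404
s(144) + j(-X) = 1 - 743/404 = -339/404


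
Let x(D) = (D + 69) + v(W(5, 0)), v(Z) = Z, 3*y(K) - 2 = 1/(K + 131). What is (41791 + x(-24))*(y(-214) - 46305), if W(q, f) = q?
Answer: -160805841660/83 ≈ -1.9374e+9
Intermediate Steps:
y(K) = ⅔ + 1/(3*(131 + K)) (y(K) = ⅔ + 1/(3*(K + 131)) = ⅔ + 1/(3*(131 + K)))
x(D) = 74 + D (x(D) = (D + 69) + 5 = (69 + D) + 5 = 74 + D)
(41791 + x(-24))*(y(-214) - 46305) = (41791 + (74 - 24))*((263 + 2*(-214))/(3*(131 - 214)) - 46305) = (41791 + 50)*((⅓)*(263 - 428)/(-83) - 46305) = 41841*((⅓)*(-1/83)*(-165) - 46305) = 41841*(55/83 - 46305) = 41841*(-3843260/83) = -160805841660/83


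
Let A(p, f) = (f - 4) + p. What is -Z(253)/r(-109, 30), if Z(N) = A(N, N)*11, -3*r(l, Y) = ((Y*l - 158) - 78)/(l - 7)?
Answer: 960828/1753 ≈ 548.10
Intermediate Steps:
A(p, f) = -4 + f + p (A(p, f) = (-4 + f) + p = -4 + f + p)
r(l, Y) = -(-236 + Y*l)/(3*(-7 + l)) (r(l, Y) = -((Y*l - 158) - 78)/(3*(l - 7)) = -((-158 + Y*l) - 78)/(3*(-7 + l)) = -(-236 + Y*l)/(3*(-7 + l)))
Z(N) = -44 + 22*N (Z(N) = (-4 + N + N)*11 = (-4 + 2*N)*11 = -44 + 22*N)
-Z(253)/r(-109, 30) = -(-44 + 22*253)/((236 - 1*30*(-109))/(3*(-7 - 109))) = -(-44 + 5566)/((⅓)*(236 + 3270)/(-116)) = -5522/((⅓)*(-1/116)*3506) = -5522/(-1753/174) = -5522*(-174)/1753 = -1*(-960828/1753) = 960828/1753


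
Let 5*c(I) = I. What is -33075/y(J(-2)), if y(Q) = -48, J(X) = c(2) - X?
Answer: 11025/16 ≈ 689.06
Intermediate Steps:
c(I) = I/5
J(X) = 2/5 - X (J(X) = (1/5)*2 - X = 2/5 - X)
-33075/y(J(-2)) = -33075/(-48) = -33075*(-1/48) = 11025/16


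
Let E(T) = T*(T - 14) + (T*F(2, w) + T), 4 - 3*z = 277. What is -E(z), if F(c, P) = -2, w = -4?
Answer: -9646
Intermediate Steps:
z = -91 (z = 4/3 - 1/3*277 = 4/3 - 277/3 = -91)
E(T) = -T + T*(-14 + T) (E(T) = T*(T - 14) + (T*(-2) + T) = T*(-14 + T) + (-2*T + T) = T*(-14 + T) - T = -T + T*(-14 + T))
-E(z) = -(-91)*(-15 - 91) = -(-91)*(-106) = -1*9646 = -9646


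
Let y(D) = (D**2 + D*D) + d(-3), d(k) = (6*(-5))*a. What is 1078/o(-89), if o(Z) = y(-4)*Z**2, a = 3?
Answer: -539/229709 ≈ -0.0023464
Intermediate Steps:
d(k) = -90 (d(k) = (6*(-5))*3 = -30*3 = -90)
y(D) = -90 + 2*D**2 (y(D) = (D**2 + D*D) - 90 = (D**2 + D**2) - 90 = 2*D**2 - 90 = -90 + 2*D**2)
o(Z) = -58*Z**2 (o(Z) = (-90 + 2*(-4)**2)*Z**2 = (-90 + 2*16)*Z**2 = (-90 + 32)*Z**2 = -58*Z**2)
1078/o(-89) = 1078/((-58*(-89)**2)) = 1078/((-58*7921)) = 1078/(-459418) = 1078*(-1/459418) = -539/229709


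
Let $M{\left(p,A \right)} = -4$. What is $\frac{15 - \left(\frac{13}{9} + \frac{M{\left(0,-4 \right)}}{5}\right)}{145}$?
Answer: $\frac{646}{6525} \approx 0.099004$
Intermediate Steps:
$\frac{15 - \left(\frac{13}{9} + \frac{M{\left(0,-4 \right)}}{5}\right)}{145} = \frac{15 - \left(\frac{13}{9} - \frac{4}{5}\right)}{145} = \left(15 - \left(13 \cdot \frac{1}{9} - \frac{4}{5}\right)\right) \frac{1}{145} = \left(15 - \left(\frac{13}{9} - \frac{4}{5}\right)\right) \frac{1}{145} = \left(15 - \frac{29}{45}\right) \frac{1}{145} = \frac{646}{45} \cdot \frac{1}{145} = \frac{646}{6525}$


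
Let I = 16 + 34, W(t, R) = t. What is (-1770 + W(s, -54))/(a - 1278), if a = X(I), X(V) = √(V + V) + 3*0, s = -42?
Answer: 453/317 ≈ 1.4290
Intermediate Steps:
I = 50
X(V) = √2*√V (X(V) = √(2*V) + 0 = √2*√V + 0 = √2*√V)
a = 10 (a = √2*√50 = √2*(5*√2) = 10)
(-1770 + W(s, -54))/(a - 1278) = (-1770 - 42)/(10 - 1278) = -1812/(-1268) = -1812*(-1/1268) = 453/317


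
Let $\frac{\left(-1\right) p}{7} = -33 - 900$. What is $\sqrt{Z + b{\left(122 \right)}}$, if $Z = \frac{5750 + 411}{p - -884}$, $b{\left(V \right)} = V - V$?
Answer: $\frac{\sqrt{45683815}}{7415} \approx 0.91153$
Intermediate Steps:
$b{\left(V \right)} = 0$
$p = 6531$ ($p = - 7 \left(-33 - 900\right) = \left(-7\right) \left(-933\right) = 6531$)
$Z = \frac{6161}{7415}$ ($Z = \frac{5750 + 411}{6531 - -884} = \frac{6161}{6531 + 884} = \frac{6161}{7415} \approx 0.83088$)
$\sqrt{Z + b{\left(122 \right)}} = \sqrt{\frac{6161}{7415} + 0} = \sqrt{\frac{6161}{7415}} = \frac{\sqrt{45683815}}{7415}$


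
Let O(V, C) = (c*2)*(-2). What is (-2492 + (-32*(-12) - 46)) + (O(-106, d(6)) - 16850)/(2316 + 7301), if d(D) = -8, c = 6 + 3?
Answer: -20731904/9617 ≈ -2155.8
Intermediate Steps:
c = 9
O(V, C) = -36 (O(V, C) = (9*2)*(-2) = 18*(-2) = -36)
(-2492 + (-32*(-12) - 46)) + (O(-106, d(6)) - 16850)/(2316 + 7301) = (-2492 + (-32*(-12) - 46)) + (-36 - 16850)/(2316 + 7301) = (-2492 + (384 - 46)) - 16886/9617 = (-2492 + 338) - 16886*1/9617 = -2154 - 16886/9617 = -20731904/9617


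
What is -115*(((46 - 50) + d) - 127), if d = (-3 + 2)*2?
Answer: 15295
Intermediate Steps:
d = -2 (d = -1*2 = -2)
-115*(((46 - 50) + d) - 127) = -115*(((46 - 50) - 2) - 127) = -115*((-4 - 2) - 127) = -115*(-6 - 127) = -115*(-133) = 15295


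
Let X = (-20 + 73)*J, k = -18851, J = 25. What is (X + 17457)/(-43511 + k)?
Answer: -9391/31181 ≈ -0.30118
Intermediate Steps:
X = 1325 (X = (-20 + 73)*25 = 53*25 = 1325)
(X + 17457)/(-43511 + k) = (1325 + 17457)/(-43511 - 18851) = 18782/(-62362) = 18782*(-1/62362) = -9391/31181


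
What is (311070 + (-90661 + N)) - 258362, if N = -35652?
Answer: -73605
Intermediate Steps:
(311070 + (-90661 + N)) - 258362 = (311070 + (-90661 - 35652)) - 258362 = (311070 - 126313) - 258362 = 184757 - 258362 = -73605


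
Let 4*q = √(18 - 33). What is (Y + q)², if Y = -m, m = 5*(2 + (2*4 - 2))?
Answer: (160 - I*√15)²/16 ≈ 1599.1 - 77.46*I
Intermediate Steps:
m = 40 (m = 5*(2 + (8 - 2)) = 5*(2 + 6) = 5*8 = 40)
q = I*√15/4 (q = √(18 - 33)/4 = √(-15)/4 = (I*√15)/4 = I*√15/4 ≈ 0.96825*I)
Y = -40 (Y = -1*40 = -40)
(Y + q)² = (-40 + I*√15/4)²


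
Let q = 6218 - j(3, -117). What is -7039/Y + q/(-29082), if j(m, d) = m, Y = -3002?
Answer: 46512692/21826041 ≈ 2.1311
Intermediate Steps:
q = 6215 (q = 6218 - 1*3 = 6218 - 3 = 6215)
-7039/Y + q/(-29082) = -7039/(-3002) + 6215/(-29082) = -7039*(-1/3002) + 6215*(-1/29082) = 7039/3002 - 6215/29082 = 46512692/21826041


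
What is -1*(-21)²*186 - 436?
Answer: -82462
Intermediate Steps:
-1*(-21)²*186 - 436 = -1*441*186 - 436 = -441*186 - 436 = -82026 - 436 = -82462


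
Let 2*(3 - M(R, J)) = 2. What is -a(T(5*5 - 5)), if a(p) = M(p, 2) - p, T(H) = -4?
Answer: -6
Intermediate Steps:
M(R, J) = 2 (M(R, J) = 3 - ½*2 = 3 - 1 = 2)
a(p) = 2 - p
-a(T(5*5 - 5)) = -(2 - 1*(-4)) = -(2 + 4) = -1*6 = -6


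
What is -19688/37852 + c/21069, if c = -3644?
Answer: -138184790/199375947 ≈ -0.69309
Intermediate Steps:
-19688/37852 + c/21069 = -19688/37852 - 3644/21069 = -19688*1/37852 - 3644*1/21069 = -4922/9463 - 3644/21069 = -138184790/199375947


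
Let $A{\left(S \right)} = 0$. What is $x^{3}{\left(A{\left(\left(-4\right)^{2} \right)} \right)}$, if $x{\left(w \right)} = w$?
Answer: $0$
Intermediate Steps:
$x^{3}{\left(A{\left(\left(-4\right)^{2} \right)} \right)} = 0^{3} = 0$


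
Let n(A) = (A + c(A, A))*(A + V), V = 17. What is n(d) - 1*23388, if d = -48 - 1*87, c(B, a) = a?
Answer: 8472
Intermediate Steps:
d = -135 (d = -48 - 87 = -135)
n(A) = 2*A*(17 + A) (n(A) = (A + A)*(A + 17) = (2*A)*(17 + A) = 2*A*(17 + A))
n(d) - 1*23388 = 2*(-135)*(17 - 135) - 1*23388 = 2*(-135)*(-118) - 23388 = 31860 - 23388 = 8472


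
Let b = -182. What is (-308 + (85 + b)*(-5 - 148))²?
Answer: 211208089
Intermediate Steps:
(-308 + (85 + b)*(-5 - 148))² = (-308 + (85 - 182)*(-5 - 148))² = (-308 - 97*(-153))² = (-308 + 14841)² = 14533² = 211208089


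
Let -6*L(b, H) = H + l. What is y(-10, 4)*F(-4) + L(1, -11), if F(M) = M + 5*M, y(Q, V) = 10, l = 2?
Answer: -477/2 ≈ -238.50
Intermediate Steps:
L(b, H) = -⅓ - H/6 (L(b, H) = -(H + 2)/6 = -(2 + H)/6 = -⅓ - H/6)
F(M) = 6*M
y(-10, 4)*F(-4) + L(1, -11) = 10*(6*(-4)) + (-⅓ - ⅙*(-11)) = 10*(-24) + (-⅓ + 11/6) = -240 + 3/2 = -477/2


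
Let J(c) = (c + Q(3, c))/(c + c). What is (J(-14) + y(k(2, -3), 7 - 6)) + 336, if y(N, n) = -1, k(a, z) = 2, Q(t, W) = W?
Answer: 336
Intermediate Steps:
J(c) = 1 (J(c) = (c + c)/(c + c) = (2*c)/((2*c)) = (2*c)*(1/(2*c)) = 1)
(J(-14) + y(k(2, -3), 7 - 6)) + 336 = (1 - 1) + 336 = 0 + 336 = 336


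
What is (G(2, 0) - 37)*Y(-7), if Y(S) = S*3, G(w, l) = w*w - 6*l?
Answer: 693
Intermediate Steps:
G(w, l) = w² - 6*l
Y(S) = 3*S
(G(2, 0) - 37)*Y(-7) = ((2² - 6*0) - 37)*(3*(-7)) = ((4 + 0) - 37)*(-21) = (4 - 37)*(-21) = -33*(-21) = 693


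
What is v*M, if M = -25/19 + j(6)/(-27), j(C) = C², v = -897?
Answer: 45149/19 ≈ 2376.3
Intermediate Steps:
M = -151/57 (M = -25/19 + 6²/(-27) = -25*1/19 + 36*(-1/27) = -25/19 - 4/3 = -151/57 ≈ -2.6491)
v*M = -897*(-151/57) = 45149/19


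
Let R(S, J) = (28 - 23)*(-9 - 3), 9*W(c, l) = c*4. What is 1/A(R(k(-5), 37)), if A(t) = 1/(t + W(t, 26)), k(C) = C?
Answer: -260/3 ≈ -86.667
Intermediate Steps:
W(c, l) = 4*c/9 (W(c, l) = (c*4)/9 = (4*c)/9 = 4*c/9)
R(S, J) = -60 (R(S, J) = 5*(-12) = -60)
A(t) = 9/(13*t) (A(t) = 1/(t + 4*t/9) = 1/(13*t/9) = 9/(13*t))
1/A(R(k(-5), 37)) = 1/((9/13)/(-60)) = 1/((9/13)*(-1/60)) = 1/(-3/260) = -260/3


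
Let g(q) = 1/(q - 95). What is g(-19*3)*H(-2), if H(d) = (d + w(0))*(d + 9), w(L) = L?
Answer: 7/76 ≈ 0.092105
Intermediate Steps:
H(d) = d*(9 + d) (H(d) = (d + 0)*(d + 9) = d*(9 + d))
g(q) = 1/(-95 + q)
g(-19*3)*H(-2) = (-2*(9 - 2))/(-95 - 19*3) = (-2*7)/(-95 - 57) = -14/(-152) = -1/152*(-14) = 7/76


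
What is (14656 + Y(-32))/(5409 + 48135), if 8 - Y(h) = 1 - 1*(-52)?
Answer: 14611/53544 ≈ 0.27288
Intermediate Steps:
Y(h) = -45 (Y(h) = 8 - (1 - 1*(-52)) = 8 - (1 + 52) = 8 - 1*53 = 8 - 53 = -45)
(14656 + Y(-32))/(5409 + 48135) = (14656 - 45)/(5409 + 48135) = 14611/53544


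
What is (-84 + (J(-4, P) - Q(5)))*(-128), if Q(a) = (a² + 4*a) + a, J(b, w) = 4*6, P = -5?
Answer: 14080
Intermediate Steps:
J(b, w) = 24
Q(a) = a² + 5*a
(-84 + (J(-4, P) - Q(5)))*(-128) = (-84 + (24 - 5*(5 + 5)))*(-128) = (-84 + (24 - 5*10))*(-128) = (-84 + (24 - 1*50))*(-128) = (-84 + (24 - 50))*(-128) = (-84 - 26)*(-128) = -110*(-128) = 14080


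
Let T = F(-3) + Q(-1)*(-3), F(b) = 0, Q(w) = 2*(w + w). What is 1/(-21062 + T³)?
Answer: -1/19334 ≈ -5.1722e-5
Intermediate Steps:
Q(w) = 4*w (Q(w) = 2*(2*w) = 4*w)
T = 12 (T = 0 + (4*(-1))*(-3) = 0 - 4*(-3) = 0 + 12 = 12)
1/(-21062 + T³) = 1/(-21062 + 12³) = 1/(-21062 + 1728) = 1/(-19334) = -1/19334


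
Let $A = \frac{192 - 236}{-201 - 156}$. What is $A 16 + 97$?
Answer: $\frac{35333}{357} \approx 98.972$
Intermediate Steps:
$A = \frac{44}{357}$ ($A = - \frac{44}{-357} = \left(-44\right) \left(- \frac{1}{357}\right) = \frac{44}{357} \approx 0.12325$)
$A 16 + 97 = \frac{44}{357} \cdot 16 + 97 = \frac{704}{357} + 97 = \frac{35333}{357}$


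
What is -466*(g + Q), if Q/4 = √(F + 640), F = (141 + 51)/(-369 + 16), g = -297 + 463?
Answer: -77356 - 14912*√1245031/353 ≈ -1.2449e+5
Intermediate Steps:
g = 166
F = -192/353 (F = 192/(-353) = 192*(-1/353) = -192/353 ≈ -0.54391)
Q = 32*√1245031/353 (Q = 4*√(-192/353 + 640) = 4*√(225728/353) = 4*(8*√1245031/353) = 32*√1245031/353 ≈ 101.15)
-466*(g + Q) = -466*(166 + 32*√1245031/353) = -77356 - 14912*√1245031/353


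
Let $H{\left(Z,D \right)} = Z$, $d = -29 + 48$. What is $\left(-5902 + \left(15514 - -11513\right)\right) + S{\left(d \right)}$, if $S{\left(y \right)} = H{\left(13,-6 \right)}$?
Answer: $21138$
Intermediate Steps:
$d = 19$
$S{\left(y \right)} = 13$
$\left(-5902 + \left(15514 - -11513\right)\right) + S{\left(d \right)} = \left(-5902 + \left(15514 - -11513\right)\right) + 13 = \left(-5902 + \left(15514 + 11513\right)\right) + 13 = \left(-5902 + 27027\right) + 13 = 21125 + 13 = 21138$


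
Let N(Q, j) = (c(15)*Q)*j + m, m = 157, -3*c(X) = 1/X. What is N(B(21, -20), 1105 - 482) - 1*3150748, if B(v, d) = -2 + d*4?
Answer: -141725509/45 ≈ -3.1495e+6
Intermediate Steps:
c(X) = -1/(3*X)
B(v, d) = -2 + 4*d
N(Q, j) = 157 - Q*j/45 (N(Q, j) = ((-⅓/15)*Q)*j + 157 = ((-⅓*1/15)*Q)*j + 157 = (-Q/45)*j + 157 = -Q*j/45 + 157 = 157 - Q*j/45)
N(B(21, -20), 1105 - 482) - 1*3150748 = (157 - (-2 + 4*(-20))*(1105 - 482)/45) - 1*3150748 = (157 - 1/45*(-2 - 80)*623) - 3150748 = (157 - 1/45*(-82)*623) - 3150748 = (157 + 51086/45) - 3150748 = 58151/45 - 3150748 = -141725509/45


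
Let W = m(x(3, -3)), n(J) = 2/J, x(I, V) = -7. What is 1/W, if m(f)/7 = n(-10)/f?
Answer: 5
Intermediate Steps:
m(f) = -7/(5*f) (m(f) = 7*((2/(-10))/f) = 7*((2*(-1/10))/f) = 7*(-1/(5*f)) = -7/(5*f))
W = 1/5 (W = -7/5/(-7) = -7/5*(-1/7) = 1/5 ≈ 0.20000)
1/W = 1/(1/5) = 5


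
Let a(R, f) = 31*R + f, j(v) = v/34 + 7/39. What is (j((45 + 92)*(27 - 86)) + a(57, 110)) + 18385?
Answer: 26552413/1326 ≈ 20024.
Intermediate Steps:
j(v) = 7/39 + v/34 (j(v) = v*(1/34) + 7*(1/39) = v/34 + 7/39 = 7/39 + v/34)
a(R, f) = f + 31*R
(j((45 + 92)*(27 - 86)) + a(57, 110)) + 18385 = ((7/39 + ((45 + 92)*(27 - 86))/34) + (110 + 31*57)) + 18385 = ((7/39 + (137*(-59))/34) + (110 + 1767)) + 18385 = ((7/39 + (1/34)*(-8083)) + 1877) + 18385 = ((7/39 - 8083/34) + 1877) + 18385 = (-314999/1326 + 1877) + 18385 = 2173903/1326 + 18385 = 26552413/1326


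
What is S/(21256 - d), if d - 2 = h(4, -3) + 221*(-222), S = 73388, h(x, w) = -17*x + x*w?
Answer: 18347/17599 ≈ 1.0425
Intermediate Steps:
h(x, w) = -17*x + w*x
d = -49140 (d = 2 + (4*(-17 - 3) + 221*(-222)) = 2 + (4*(-20) - 49062) = 2 + (-80 - 49062) = 2 - 49142 = -49140)
S/(21256 - d) = 73388/(21256 - 1*(-49140)) = 73388/(21256 + 49140) = 73388/70396 = 73388*(1/70396) = 18347/17599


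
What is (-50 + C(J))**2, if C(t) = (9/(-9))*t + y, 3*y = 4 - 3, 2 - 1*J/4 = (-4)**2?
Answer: 361/9 ≈ 40.111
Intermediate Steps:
J = -56 (J = 8 - 4*(-4)**2 = 8 - 4*16 = 8 - 64 = -56)
y = 1/3 (y = (4 - 3)/3 = (1/3)*1 = 1/3 ≈ 0.33333)
C(t) = 1/3 - t (C(t) = (9/(-9))*t + 1/3 = (9*(-1/9))*t + 1/3 = -t + 1/3 = 1/3 - t)
(-50 + C(J))**2 = (-50 + (1/3 - 1*(-56)))**2 = (-50 + (1/3 + 56))**2 = (-50 + 169/3)**2 = (19/3)**2 = 361/9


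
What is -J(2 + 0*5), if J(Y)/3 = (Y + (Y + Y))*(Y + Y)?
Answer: -72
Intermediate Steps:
J(Y) = 18*Y² (J(Y) = 3*((Y + (Y + Y))*(Y + Y)) = 3*((Y + 2*Y)*(2*Y)) = 3*((3*Y)*(2*Y)) = 3*(6*Y²) = 18*Y²)
-J(2 + 0*5) = -18*(2 + 0*5)² = -18*(2 + 0)² = -18*2² = -18*4 = -1*72 = -72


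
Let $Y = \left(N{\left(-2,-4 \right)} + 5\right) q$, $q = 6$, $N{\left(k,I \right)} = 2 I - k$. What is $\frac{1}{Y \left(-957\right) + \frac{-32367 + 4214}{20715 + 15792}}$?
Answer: $\frac{36507}{209595041} \approx 0.00017418$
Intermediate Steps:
$N{\left(k,I \right)} = - k + 2 I$
$Y = -6$ ($Y = \left(\left(\left(-1\right) \left(-2\right) + 2 \left(-4\right)\right) + 5\right) 6 = \left(\left(2 - 8\right) + 5\right) 6 = \left(-6 + 5\right) 6 = \left(-1\right) 6 = -6$)
$\frac{1}{Y \left(-957\right) + \frac{-32367 + 4214}{20715 + 15792}} = \frac{1}{\left(-6\right) \left(-957\right) + \frac{-32367 + 4214}{20715 + 15792}} = \frac{1}{5742 - \frac{28153}{36507}} = \frac{1}{\frac{209595041}{36507}} = \frac{36507}{209595041}$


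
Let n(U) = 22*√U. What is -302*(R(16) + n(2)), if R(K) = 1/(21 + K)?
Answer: -302/37 - 6644*√2 ≈ -9404.2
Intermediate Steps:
-302*(R(16) + n(2)) = -302*(1/(21 + 16) + 22*√2) = -302*(1/37 + 22*√2) = -302/37 - 6644*√2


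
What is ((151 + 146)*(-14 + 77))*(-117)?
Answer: -2189187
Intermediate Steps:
((151 + 146)*(-14 + 77))*(-117) = (297*63)*(-117) = 18711*(-117) = -2189187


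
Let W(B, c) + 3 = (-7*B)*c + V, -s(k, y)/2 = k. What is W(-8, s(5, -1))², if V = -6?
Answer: 323761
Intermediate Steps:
s(k, y) = -2*k
W(B, c) = -9 - 7*B*c (W(B, c) = -3 + ((-7*B)*c - 6) = -3 + (-7*B*c - 6) = -3 + (-6 - 7*B*c) = -9 - 7*B*c)
W(-8, s(5, -1))² = (-9 - 7*(-8)*(-2*5))² = (-9 - 7*(-8)*(-10))² = (-9 - 560)² = (-569)² = 323761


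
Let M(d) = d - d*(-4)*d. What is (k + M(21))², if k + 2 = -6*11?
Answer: 2948089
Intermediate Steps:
M(d) = d + 4*d² (M(d) = d - (-4*d)*d = d - (-4)*d² = d + 4*d²)
k = -68 (k = -2 - 6*11 = -2 - 66 = -68)
(k + M(21))² = (-68 + 21*(1 + 4*21))² = (-68 + 21*(1 + 84))² = (-68 + 21*85)² = (-68 + 1785)² = 1717² = 2948089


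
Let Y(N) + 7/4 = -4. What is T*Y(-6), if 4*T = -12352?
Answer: 17756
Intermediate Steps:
T = -3088 (T = (¼)*(-12352) = -3088)
Y(N) = -23/4 (Y(N) = -7/4 - 4 = -23/4)
T*Y(-6) = -3088*(-23/4) = 17756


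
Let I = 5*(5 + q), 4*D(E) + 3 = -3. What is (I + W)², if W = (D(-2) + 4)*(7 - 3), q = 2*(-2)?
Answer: 225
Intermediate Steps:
q = -4
D(E) = -3/2 (D(E) = -¾ + (¼)*(-3) = -¾ - ¾ = -3/2)
W = 10 (W = (-3/2 + 4)*(7 - 3) = (5/2)*4 = 10)
I = 5 (I = 5*(5 - 4) = 5*1 = 5)
(I + W)² = (5 + 10)² = 15² = 225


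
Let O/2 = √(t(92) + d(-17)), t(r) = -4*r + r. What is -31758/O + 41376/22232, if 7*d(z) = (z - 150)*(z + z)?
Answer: 5172/2779 - 15879*√26222/3746 ≈ -684.56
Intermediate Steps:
d(z) = 2*z*(-150 + z)/7 (d(z) = ((z - 150)*(z + z))/7 = ((-150 + z)*(2*z))/7 = (2*z*(-150 + z))/7 = 2*z*(-150 + z)/7)
t(r) = -3*r
O = 2*√26222/7 (O = 2*√(-3*92 + (2/7)*(-17)*(-150 - 17)) = 2*√(-276 + (2/7)*(-17)*(-167)) = 2*√(-276 + 5678/7) = 2*√(3746/7) = 2*(√26222/7) = 2*√26222/7 ≈ 46.266)
-31758/O + 41376/22232 = -31758*√26222/7492 + 41376/22232 = -15879*√26222/3746 + 41376*(1/22232) = -15879*√26222/3746 + 5172/2779 = 5172/2779 - 15879*√26222/3746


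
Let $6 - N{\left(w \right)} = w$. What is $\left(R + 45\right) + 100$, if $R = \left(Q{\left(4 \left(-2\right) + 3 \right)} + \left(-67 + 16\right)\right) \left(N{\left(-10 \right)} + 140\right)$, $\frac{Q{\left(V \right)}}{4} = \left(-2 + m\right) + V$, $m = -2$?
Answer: $-13427$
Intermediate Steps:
$N{\left(w \right)} = 6 - w$
$Q{\left(V \right)} = -16 + 4 V$ ($Q{\left(V \right)} = 4 \left(\left(-2 - 2\right) + V\right) = 4 \left(-4 + V\right) = -16 + 4 V$)
$R = -13572$ ($R = \left(\left(-16 + 4 \left(4 \left(-2\right) + 3\right)\right) + \left(-67 + 16\right)\right) \left(\left(6 - -10\right) + 140\right) = \left(\left(-16 + 4 \left(-8 + 3\right)\right) - 51\right) \left(\left(6 + 10\right) + 140\right) = \left(\left(-16 + 4 \left(-5\right)\right) - 51\right) \left(16 + 140\right) = \left(\left(-16 - 20\right) - 51\right) 156 = \left(-36 - 51\right) 156 = \left(-87\right) 156 = -13572$)
$\left(R + 45\right) + 100 = \left(-13572 + 45\right) + 100 = -13527 + 100 = -13427$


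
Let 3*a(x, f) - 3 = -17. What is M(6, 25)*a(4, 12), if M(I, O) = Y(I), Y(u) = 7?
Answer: -98/3 ≈ -32.667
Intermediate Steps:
a(x, f) = -14/3 (a(x, f) = 1 + (⅓)*(-17) = 1 - 17/3 = -14/3)
M(I, O) = 7
M(6, 25)*a(4, 12) = 7*(-14/3) = -98/3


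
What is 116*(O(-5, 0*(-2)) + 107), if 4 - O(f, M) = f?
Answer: 13456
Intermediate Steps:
O(f, M) = 4 - f
116*(O(-5, 0*(-2)) + 107) = 116*((4 - 1*(-5)) + 107) = 116*((4 + 5) + 107) = 116*(9 + 107) = 116*116 = 13456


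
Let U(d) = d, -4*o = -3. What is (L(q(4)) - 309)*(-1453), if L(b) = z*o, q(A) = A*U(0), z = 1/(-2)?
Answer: 3596175/8 ≈ 4.4952e+5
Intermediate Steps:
o = ¾ (o = -¼*(-3) = ¾ ≈ 0.75000)
z = -½ ≈ -0.50000
q(A) = 0 (q(A) = A*0 = 0)
L(b) = -3/8 (L(b) = -½*¾ = -3/8)
(L(q(4)) - 309)*(-1453) = (-3/8 - 309)*(-1453) = -2475/8*(-1453) = 3596175/8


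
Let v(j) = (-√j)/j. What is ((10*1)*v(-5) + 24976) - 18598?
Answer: 6378 + 2*I*√5 ≈ 6378.0 + 4.4721*I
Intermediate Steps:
v(j) = -1/√j
((10*1)*v(-5) + 24976) - 18598 = ((10*1)*(-1/√(-5)) + 24976) - 18598 = (10*(-(-1)*I*√5/5) + 24976) - 18598 = (10*(I*√5/5) + 24976) - 18598 = (2*I*√5 + 24976) - 18598 = (24976 + 2*I*√5) - 18598 = 6378 + 2*I*√5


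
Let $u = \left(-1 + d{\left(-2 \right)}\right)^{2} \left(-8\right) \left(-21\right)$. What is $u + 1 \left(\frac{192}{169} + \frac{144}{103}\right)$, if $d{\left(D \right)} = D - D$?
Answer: $\frac{2968488}{17407} \approx 170.53$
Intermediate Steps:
$d{\left(D \right)} = 0$
$u = 168$ ($u = \left(-1 + 0\right)^{2} \left(-8\right) \left(-21\right) = \left(-1\right)^{2} \left(-8\right) \left(-21\right) = 1 \left(-8\right) \left(-21\right) = \left(-8\right) \left(-21\right) = 168$)
$u + 1 \left(\frac{192}{169} + \frac{144}{103}\right) = 168 + 1 \left(\frac{192}{169} + \frac{144}{103}\right) = 168 + 1 \cdot \frac{44112}{17407} = 168 + \frac{44112}{17407} = \frac{2968488}{17407}$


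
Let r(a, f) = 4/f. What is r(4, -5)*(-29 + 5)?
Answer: 96/5 ≈ 19.200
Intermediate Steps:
r(4, -5)*(-29 + 5) = (4/(-5))*(-29 + 5) = (4*(-1/5))*(-24) = -4/5*(-24) = 96/5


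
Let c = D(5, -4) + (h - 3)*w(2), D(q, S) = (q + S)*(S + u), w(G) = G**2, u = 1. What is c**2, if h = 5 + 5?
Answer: 625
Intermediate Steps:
D(q, S) = (1 + S)*(S + q) (D(q, S) = (q + S)*(S + 1) = (S + q)*(1 + S) = (1 + S)*(S + q))
h = 10
c = 25 (c = (-4 + 5 + (-4)**2 - 4*5) + (10 - 3)*2**2 = (-4 + 5 + 16 - 20) + 7*4 = -3 + 28 = 25)
c**2 = 25**2 = 625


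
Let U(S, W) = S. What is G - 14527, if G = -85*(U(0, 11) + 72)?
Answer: -20647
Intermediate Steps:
G = -6120 (G = -85*(0 + 72) = -85*72 = -6120)
G - 14527 = -6120 - 14527 = -20647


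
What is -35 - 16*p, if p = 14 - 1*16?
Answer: -3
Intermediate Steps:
p = -2 (p = 14 - 16 = -2)
-35 - 16*p = -35 - 16*(-2) = -35 + 32 = -3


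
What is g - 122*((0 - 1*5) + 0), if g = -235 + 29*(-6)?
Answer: 201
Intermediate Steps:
g = -409 (g = -235 - 174 = -409)
g - 122*((0 - 1*5) + 0) = -409 - 122*((0 - 1*5) + 0) = -409 - 122*((0 - 5) + 0) = -409 - 122*(-5 + 0) = -409 - 122*(-5) = -409 - 61*(-10) = -409 + 610 = 201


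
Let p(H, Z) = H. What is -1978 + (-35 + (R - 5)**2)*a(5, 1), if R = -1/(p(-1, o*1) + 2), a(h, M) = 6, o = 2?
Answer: -1972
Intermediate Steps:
R = -1 (R = -1/(-1 + 2) = -1/1 = -1*1 = -1)
-1978 + (-35 + (R - 5)**2)*a(5, 1) = -1978 + (-35 + (-1 - 5)**2)*6 = -1978 + (-35 + (-6)**2)*6 = -1978 + (-35 + 36)*6 = -1978 + 1*6 = -1978 + 6 = -1972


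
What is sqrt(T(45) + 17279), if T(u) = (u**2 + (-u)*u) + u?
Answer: 2*sqrt(4331) ≈ 131.62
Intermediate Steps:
T(u) = u (T(u) = (u**2 - u**2) + u = 0 + u = u)
sqrt(T(45) + 17279) = sqrt(45 + 17279) = sqrt(17324) = 2*sqrt(4331)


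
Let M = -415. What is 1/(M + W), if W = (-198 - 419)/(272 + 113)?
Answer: -385/160392 ≈ -0.0024004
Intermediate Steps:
W = -617/385 ≈ -1.6026
1/(M + W) = 1/(-415 - 617/385) = 1/(-160392/385) = -385/160392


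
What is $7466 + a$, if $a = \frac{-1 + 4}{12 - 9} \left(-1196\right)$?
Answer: $6270$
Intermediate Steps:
$a = -1196$ ($a = \frac{3}{3} \left(-1196\right) = 3 \cdot \frac{1}{3} \left(-1196\right) = 1 \left(-1196\right) = -1196$)
$7466 + a = 7466 - 1196 = 6270$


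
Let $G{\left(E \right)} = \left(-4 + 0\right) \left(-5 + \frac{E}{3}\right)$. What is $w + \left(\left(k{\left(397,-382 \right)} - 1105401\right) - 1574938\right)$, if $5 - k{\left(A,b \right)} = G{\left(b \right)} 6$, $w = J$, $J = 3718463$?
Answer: $1034953$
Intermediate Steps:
$w = 3718463$
$G{\left(E \right)} = 20 - \frac{4 E}{3}$ ($G{\left(E \right)} = - 4 \left(-5 + E \frac{1}{3}\right) = - 4 \left(-5 + \frac{E}{3}\right) = 20 - \frac{4 E}{3}$)
$k{\left(A,b \right)} = -115 + 8 b$ ($k{\left(A,b \right)} = 5 - \left(20 - \frac{4 b}{3}\right) 6 = 5 - \left(120 - 8 b\right) = 5 + \left(-120 + 8 b\right) = -115 + 8 b$)
$w + \left(\left(k{\left(397,-382 \right)} - 1105401\right) - 1574938\right) = 3718463 + \left(\left(\left(-115 + 8 \left(-382\right)\right) - 1105401\right) - 1574938\right) = 3718463 - 2683510 = 1034953$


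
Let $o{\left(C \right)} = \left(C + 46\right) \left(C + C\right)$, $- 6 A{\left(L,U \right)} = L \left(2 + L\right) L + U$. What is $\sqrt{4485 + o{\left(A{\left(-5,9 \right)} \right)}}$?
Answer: $\sqrt{5739} \approx 75.756$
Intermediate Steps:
$A{\left(L,U \right)} = - \frac{U}{6} - \frac{L^{2} \left(2 + L\right)}{6}$ ($A{\left(L,U \right)} = - \frac{L \left(2 + L\right) L + U}{6} = - \frac{L^{2} \left(2 + L\right) + U}{6} = - \frac{U + L^{2} \left(2 + L\right)}{6} = - \frac{U}{6} - \frac{L^{2} \left(2 + L\right)}{6}$)
$o{\left(C \right)} = 2 C \left(46 + C\right)$ ($o{\left(C \right)} = \left(46 + C\right) 2 C = 2 C \left(46 + C\right)$)
$\sqrt{4485 + o{\left(A{\left(-5,9 \right)} \right)}} = \sqrt{4485 + 2 \left(- \frac{\left(-5\right)^{2}}{3} - \frac{3}{2} - \frac{\left(-5\right)^{3}}{6}\right) \left(46 - \left(\frac{3}{2} - \frac{125}{6} + \frac{25}{3}\right)\right)} = \sqrt{4485 + 2 \left(\left(- \frac{1}{3}\right) 25 - \frac{3}{2} - - \frac{125}{6}\right) \left(46 - -11\right)} = \sqrt{4485 + 2 \left(- \frac{25}{3} - \frac{3}{2} + \frac{125}{6}\right) \left(46 - -11\right)} = \sqrt{4485 + 2 \cdot 11 \left(46 + 11\right)} = \sqrt{4485 + 2 \cdot 11 \cdot 57} = \sqrt{4485 + 1254} = \sqrt{5739}$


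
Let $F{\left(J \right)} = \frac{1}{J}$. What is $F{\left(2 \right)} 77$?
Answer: $\frac{77}{2} \approx 38.5$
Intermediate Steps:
$F{\left(2 \right)} 77 = \frac{1}{2} \cdot 77 = \frac{77}{2}$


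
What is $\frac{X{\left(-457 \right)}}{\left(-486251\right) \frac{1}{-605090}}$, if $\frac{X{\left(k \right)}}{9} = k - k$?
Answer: $0$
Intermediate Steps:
$X{\left(k \right)} = 0$ ($X{\left(k \right)} = 9 \left(k - k\right) = 9 \cdot 0 = 0$)
$\frac{X{\left(-457 \right)}}{\left(-486251\right) \frac{1}{-605090}} = \frac{0}{\left(-486251\right) \frac{1}{-605090}} = \frac{0}{\left(-486251\right) \left(- \frac{1}{605090}\right)} = \frac{0}{\frac{486251}{605090}} = 0 \cdot \frac{605090}{486251} = 0$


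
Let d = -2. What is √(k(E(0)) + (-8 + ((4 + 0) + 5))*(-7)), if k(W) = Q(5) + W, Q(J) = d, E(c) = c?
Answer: 3*I ≈ 3.0*I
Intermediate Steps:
Q(J) = -2
k(W) = -2 + W
√(k(E(0)) + (-8 + ((4 + 0) + 5))*(-7)) = √((-2 + 0) + (-8 + ((4 + 0) + 5))*(-7)) = √(-2 + (-8 + (4 + 5))*(-7)) = √(-2 + (-8 + 9)*(-7)) = √(-2 + 1*(-7)) = √(-2 - 7) = √(-9) = 3*I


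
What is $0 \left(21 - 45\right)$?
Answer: $0$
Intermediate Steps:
$0 \left(21 - 45\right) = 0 \left(-24\right) = 0$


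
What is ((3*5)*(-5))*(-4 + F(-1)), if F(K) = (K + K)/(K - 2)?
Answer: 250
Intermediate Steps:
F(K) = 2*K/(-2 + K) (F(K) = (2*K)/(-2 + K) = 2*K/(-2 + K))
((3*5)*(-5))*(-4 + F(-1)) = ((3*5)*(-5))*(-4 + 2*(-1)/(-2 - 1)) = (15*(-5))*(-4 + 2*(-1)/(-3)) = -75*(-4 + 2*(-1)*(-⅓)) = -75*(-4 + ⅔) = -75*(-10/3) = 250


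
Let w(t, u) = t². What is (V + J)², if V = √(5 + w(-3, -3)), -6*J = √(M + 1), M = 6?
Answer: 511/36 - 7*√2/3 ≈ 10.895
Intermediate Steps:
J = -√7/6 (J = -√(6 + 1)/6 = -√7/6 ≈ -0.44096)
V = √14 (V = √(5 + (-3)²) = √(5 + 9) = √14 ≈ 3.7417)
(V + J)² = (√14 - √7/6)²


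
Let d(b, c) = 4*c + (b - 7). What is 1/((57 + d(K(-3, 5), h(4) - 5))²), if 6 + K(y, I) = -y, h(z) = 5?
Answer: 1/2209 ≈ 0.00045269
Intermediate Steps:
K(y, I) = -6 - y
d(b, c) = -7 + b + 4*c (d(b, c) = 4*c + (-7 + b) = -7 + b + 4*c)
1/((57 + d(K(-3, 5), h(4) - 5))²) = 1/((57 + (-7 + (-6 - 1*(-3)) + 4*(5 - 5)))²) = 1/((57 + (-7 + (-6 + 3) + 4*0))²) = 1/((57 + (-7 - 3 + 0))²) = 1/((57 - 10)²) = 1/(47²) = 1/2209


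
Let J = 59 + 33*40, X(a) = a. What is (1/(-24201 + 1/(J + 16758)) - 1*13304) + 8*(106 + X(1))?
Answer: -5463844674265/438933536 ≈ -12448.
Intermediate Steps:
J = 1379 (J = 59 + 1320 = 1379)
(1/(-24201 + 1/(J + 16758)) - 1*13304) + 8*(106 + X(1)) = (1/(-24201 + 1/(1379 + 16758)) - 1*13304) + 8*(106 + 1) = (1/(-24201 + 1/18137) - 13304) + 8*107 = (1/(-24201 + 1/18137) - 13304) + 856 = (1/(-438933536/18137) - 13304) + 856 = (-18137/438933536 - 13304) + 856 = -5839571781081/438933536 + 856 = -5463844674265/438933536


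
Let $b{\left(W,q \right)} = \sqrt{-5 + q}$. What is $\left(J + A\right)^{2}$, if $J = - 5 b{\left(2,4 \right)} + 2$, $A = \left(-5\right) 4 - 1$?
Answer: $336 + 190 i \approx 336.0 + 190.0 i$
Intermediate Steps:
$A = -21$ ($A = -20 + \left(-5 + 4\right) = -20 - 1 = -21$)
$J = 2 - 5 i$ ($J = - 5 \sqrt{-5 + 4} + 2 = - 5 \sqrt{-1} + 2 = - 5 i + 2 = 2 - 5 i \approx 2.0 - 5.0 i$)
$\left(J + A\right)^{2} = \left(\left(2 - 5 i\right) - 21\right)^{2} = \left(-19 - 5 i\right)^{2}$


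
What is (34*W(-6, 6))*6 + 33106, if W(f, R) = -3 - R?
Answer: 31270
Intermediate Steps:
(34*W(-6, 6))*6 + 33106 = (34*(-3 - 1*6))*6 + 33106 = (34*(-3 - 6))*6 + 33106 = (34*(-9))*6 + 33106 = -306*6 + 33106 = -1836 + 33106 = 31270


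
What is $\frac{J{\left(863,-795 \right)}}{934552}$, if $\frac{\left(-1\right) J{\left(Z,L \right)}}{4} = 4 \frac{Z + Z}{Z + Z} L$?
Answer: $\frac{1590}{116819} \approx 0.013611$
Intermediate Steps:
$J{\left(Z,L \right)} = - 16 L$ ($J{\left(Z,L \right)} = - 4 \cdot 4 \frac{Z + Z}{Z + Z} L = - 4 \cdot 4 \frac{2 Z}{2 Z} L = - 4 \cdot 4 \cdot 2 Z \frac{1}{2 Z} L = - 4 \cdot 4 \cdot 1 L = - 4 \cdot 4 L = - 16 L$)
$\frac{J{\left(863,-795 \right)}}{934552} = \frac{\left(-16\right) \left(-795\right)}{934552} = 12720 \cdot \frac{1}{934552} = \frac{1590}{116819}$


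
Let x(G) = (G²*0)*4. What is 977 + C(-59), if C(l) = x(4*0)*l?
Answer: 977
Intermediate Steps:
x(G) = 0 (x(G) = 0*4 = 0)
C(l) = 0 (C(l) = 0*l = 0)
977 + C(-59) = 977 + 0 = 977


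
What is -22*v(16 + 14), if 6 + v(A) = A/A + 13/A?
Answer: 1507/15 ≈ 100.47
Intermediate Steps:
v(A) = -5 + 13/A (v(A) = -6 + (A/A + 13/A) = -6 + (1 + 13/A) = -5 + 13/A)
-22*v(16 + 14) = -22*(-5 + 13/(16 + 14)) = -22*(-5 + 13/30) = -22*(-137/30) = 1507/15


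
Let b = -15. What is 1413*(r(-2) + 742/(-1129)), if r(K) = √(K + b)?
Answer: -1048446/1129 + 1413*I*√17 ≈ -928.65 + 5825.9*I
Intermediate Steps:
r(K) = √(-15 + K) (r(K) = √(K - 15) = √(-15 + K))
1413*(r(-2) + 742/(-1129)) = 1413*(√(-15 - 2) + 742/(-1129)) = 1413*(√(-17) + 742*(-1/1129)) = 1413*(I*√17 - 742/1129) = 1413*(-742/1129 + I*√17) = -1048446/1129 + 1413*I*√17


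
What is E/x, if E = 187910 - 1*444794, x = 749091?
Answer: -85628/249697 ≈ -0.34293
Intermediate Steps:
E = -256884 (E = 187910 - 444794 = -256884)
E/x = -256884/749091 = -256884*1/749091 = -85628/249697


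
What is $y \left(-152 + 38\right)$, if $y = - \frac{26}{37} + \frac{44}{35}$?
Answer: $- \frac{81852}{1295} \approx -63.206$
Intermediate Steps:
$y = \frac{718}{1295}$ ($y = \left(-26\right) \frac{1}{37} + 44 \cdot \frac{1}{35} = - \frac{26}{37} + \frac{44}{35} = \frac{718}{1295} \approx 0.55444$)
$y \left(-152 + 38\right) = \frac{718 \left(-152 + 38\right)}{1295} = \frac{718}{1295} \left(-114\right) = - \frac{81852}{1295}$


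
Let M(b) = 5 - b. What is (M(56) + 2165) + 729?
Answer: 2843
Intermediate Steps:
(M(56) + 2165) + 729 = ((5 - 1*56) + 2165) + 729 = ((5 - 56) + 2165) + 729 = (-51 + 2165) + 729 = 2114 + 729 = 2843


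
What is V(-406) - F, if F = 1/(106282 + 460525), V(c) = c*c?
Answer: 93430198651/566807 ≈ 1.6484e+5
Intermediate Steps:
V(c) = c**2
F = 1/566807 ≈ 1.7643e-6
V(-406) - F = (-406)**2 - 1*1/566807 = 164836 - 1/566807 = 93430198651/566807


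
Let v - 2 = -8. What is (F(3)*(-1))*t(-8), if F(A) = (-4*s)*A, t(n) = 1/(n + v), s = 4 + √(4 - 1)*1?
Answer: -24/7 - 6*√3/7 ≈ -4.9132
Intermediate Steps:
v = -6 (v = 2 - 8 = -6)
s = 4 + √3 (s = 4 + √3*1 = 4 + √3 ≈ 5.7320)
t(n) = 1/(-6 + n) (t(n) = 1/(n - 6) = 1/(-6 + n))
F(A) = A*(-16 - 4*√3) (F(A) = (-4*(4 + √3))*A = (-16 - 4*√3)*A = A*(-16 - 4*√3))
(F(3)*(-1))*t(-8) = (-4*3*(4 + √3)*(-1))/(-6 - 8) = ((-48 - 12*√3)*(-1))/(-14) = (48 + 12*√3)*(-1/14) = -24/7 - 6*√3/7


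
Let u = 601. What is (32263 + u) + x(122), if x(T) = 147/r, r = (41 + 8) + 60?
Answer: 3582323/109 ≈ 32865.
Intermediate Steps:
r = 109 (r = 49 + 60 = 109)
x(T) = 147/109
(32263 + u) + x(122) = (32263 + 601) + 147/109 = 32864 + 147/109 = 3582323/109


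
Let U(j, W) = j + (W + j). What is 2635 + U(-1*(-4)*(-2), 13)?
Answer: 2632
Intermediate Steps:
U(j, W) = W + 2*j
2635 + U(-1*(-4)*(-2), 13) = 2635 + (13 + 2*(-1*(-4)*(-2))) = 2635 + (13 + 2*(4*(-2))) = 2635 + (13 + 2*(-8)) = 2635 + (13 - 16) = 2635 - 3 = 2632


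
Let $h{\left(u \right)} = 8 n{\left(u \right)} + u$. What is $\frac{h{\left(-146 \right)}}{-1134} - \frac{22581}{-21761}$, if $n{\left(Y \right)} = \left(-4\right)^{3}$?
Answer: $\frac{2851828}{1762641} \approx 1.6179$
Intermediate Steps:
$n{\left(Y \right)} = -64$
$h{\left(u \right)} = -512 + u$ ($h{\left(u \right)} = 8 \left(-64\right) + u = -512 + u$)
$\frac{h{\left(-146 \right)}}{-1134} - \frac{22581}{-21761} = \frac{-512 - 146}{-1134} - \frac{22581}{-21761} = \left(-658\right) \left(- \frac{1}{1134}\right) - - \frac{22581}{21761} = \frac{47}{81} + \frac{22581}{21761} = \frac{2851828}{1762641}$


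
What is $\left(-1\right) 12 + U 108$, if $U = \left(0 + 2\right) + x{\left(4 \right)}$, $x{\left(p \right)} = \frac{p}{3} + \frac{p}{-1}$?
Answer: $-84$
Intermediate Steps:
$x{\left(p \right)} = - \frac{2 p}{3}$ ($x{\left(p \right)} = p \frac{1}{3} + p \left(-1\right) = \frac{p}{3} - p = - \frac{2 p}{3}$)
$U = - \frac{2}{3}$ ($U = \left(0 + 2\right) - \frac{8}{3} = 2 - \frac{8}{3} = - \frac{2}{3} \approx -0.66667$)
$\left(-1\right) 12 + U 108 = \left(-1\right) 12 - 72 = -12 - 72 = -84$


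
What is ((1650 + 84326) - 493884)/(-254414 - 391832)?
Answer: 203954/323123 ≈ 0.63120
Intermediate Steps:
((1650 + 84326) - 493884)/(-254414 - 391832) = (85976 - 493884)/(-646246) = -407908*(-1/646246) = 203954/323123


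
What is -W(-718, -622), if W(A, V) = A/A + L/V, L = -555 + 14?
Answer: -1163/622 ≈ -1.8698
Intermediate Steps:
L = -541
W(A, V) = 1 - 541/V (W(A, V) = A/A - 541/V = 1 - 541/V)
-W(-718, -622) = -(-541 - 622)/(-622) = -(-1)*(-1163)/622 = -1*1163/622 = -1163/622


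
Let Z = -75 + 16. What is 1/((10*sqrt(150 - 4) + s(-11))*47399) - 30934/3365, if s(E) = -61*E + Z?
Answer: -131941132055831/14352554183110 - 5*sqrt(146)/8530492828 ≈ -9.1929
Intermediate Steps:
Z = -59
s(E) = -59 - 61*E (s(E) = -61*E - 59 = -59 - 61*E)
1/((10*sqrt(150 - 4) + s(-11))*47399) - 30934/3365 = 1/((10*sqrt(150 - 4) + (-59 - 61*(-11)))*47399) - 30934/3365 = (1/47399)/(10*sqrt(146) + (-59 + 671)) - 30934*1/3365 = (1/47399)/(10*sqrt(146) + 612) - 30934/3365 = (1/47399)/(612 + 10*sqrt(146)) - 30934/3365 = 1/(47399*(612 + 10*sqrt(146))) - 30934/3365 = -30934/3365 + 1/(47399*(612 + 10*sqrt(146)))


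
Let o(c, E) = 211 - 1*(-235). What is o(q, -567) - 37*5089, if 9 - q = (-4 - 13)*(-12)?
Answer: -187847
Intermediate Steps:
q = -195 (q = 9 - (-4 - 13)*(-12) = 9 - (-17)*(-12) = 9 - 1*204 = 9 - 204 = -195)
o(c, E) = 446 (o(c, E) = 211 + 235 = 446)
o(q, -567) - 37*5089 = 446 - 37*5089 = 446 - 188293 = -187847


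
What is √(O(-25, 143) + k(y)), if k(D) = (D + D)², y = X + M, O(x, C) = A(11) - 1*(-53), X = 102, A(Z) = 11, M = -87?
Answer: 2*√241 ≈ 31.048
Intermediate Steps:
O(x, C) = 64 (O(x, C) = 11 - 1*(-53) = 11 + 53 = 64)
y = 15 (y = 102 - 87 = 15)
k(D) = 4*D² (k(D) = (2*D)² = 4*D²)
√(O(-25, 143) + k(y)) = √(64 + 4*15²) = √(64 + 4*225) = √(64 + 900) = √964 = 2*√241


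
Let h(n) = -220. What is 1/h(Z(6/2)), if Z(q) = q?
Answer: -1/220 ≈ -0.0045455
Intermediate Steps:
1/h(Z(6/2)) = 1/(-220) = -1/220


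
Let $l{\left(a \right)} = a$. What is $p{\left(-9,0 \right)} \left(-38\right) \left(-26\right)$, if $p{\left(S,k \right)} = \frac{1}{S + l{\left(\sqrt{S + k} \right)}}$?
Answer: $- \frac{494}{5} - \frac{494 i}{15} \approx -98.8 - 32.933 i$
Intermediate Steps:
$p{\left(S,k \right)} = \frac{1}{S + \sqrt{S + k}}$
$p{\left(-9,0 \right)} \left(-38\right) \left(-26\right) = \frac{1}{-9 + \sqrt{-9 + 0}} \left(-38\right) \left(-26\right) = \frac{1}{-9 + \sqrt{-9}} \left(-38\right) \left(-26\right) = \frac{1}{-9 + 3 i} \left(-38\right) \left(-26\right) = \frac{-9 - 3 i}{90} \left(-38\right) \left(-26\right) = - \frac{19 \left(-9 - 3 i\right)}{45} \left(-26\right) = \frac{494 \left(-9 - 3 i\right)}{45}$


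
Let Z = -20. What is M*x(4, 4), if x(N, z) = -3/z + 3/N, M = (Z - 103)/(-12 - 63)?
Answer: 0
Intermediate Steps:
M = 41/25 (M = (-20 - 103)/(-12 - 63) = -123/(-75) = -123*(-1/75) = 41/25 ≈ 1.6400)
M*x(4, 4) = 41*(-3/4 + 3/4)/25 = (41/25)*0 = 0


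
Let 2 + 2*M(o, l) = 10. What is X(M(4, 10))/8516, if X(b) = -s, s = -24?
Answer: 6/2129 ≈ 0.0028182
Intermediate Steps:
M(o, l) = 4 (M(o, l) = -1 + (½)*10 = -1 + 5 = 4)
X(b) = 24 (X(b) = -1*(-24) = 24)
X(M(4, 10))/8516 = 24/8516 = 24*(1/8516) = 6/2129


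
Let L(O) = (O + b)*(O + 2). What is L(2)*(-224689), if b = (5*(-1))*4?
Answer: 16177608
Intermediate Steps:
b = -20 (b = -5*4 = -20)
L(O) = (-20 + O)*(2 + O) (L(O) = (O - 20)*(O + 2) = (-20 + O)*(2 + O))
L(2)*(-224689) = (-40 + 2² - 18*2)*(-224689) = (-40 + 4 - 36)*(-224689) = -72*(-224689) = 16177608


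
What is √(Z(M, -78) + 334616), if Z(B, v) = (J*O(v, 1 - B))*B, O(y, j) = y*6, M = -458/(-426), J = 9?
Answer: 2*√415992905/71 ≈ 574.53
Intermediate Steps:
M = 229/213 (M = -458*(-1/426) = 229/213 ≈ 1.0751)
O(y, j) = 6*y
Z(B, v) = 54*B*v (Z(B, v) = (9*(6*v))*B = (54*v)*B = 54*B*v)
√(Z(M, -78) + 334616) = √(54*(229/213)*(-78) + 334616) = √(-321516/71 + 334616) = √(23436220/71) = 2*√415992905/71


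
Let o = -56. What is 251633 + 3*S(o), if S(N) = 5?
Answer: 251648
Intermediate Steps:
251633 + 3*S(o) = 251633 + 3*5 = 251633 + 15 = 251648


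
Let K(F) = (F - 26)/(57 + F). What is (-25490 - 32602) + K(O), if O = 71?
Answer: -7435731/128 ≈ -58092.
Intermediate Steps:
K(F) = (-26 + F)/(57 + F)
(-25490 - 32602) + K(O) = (-25490 - 32602) + (-26 + 71)/(57 + 71) = -58092 + 45/128 = -7435731/128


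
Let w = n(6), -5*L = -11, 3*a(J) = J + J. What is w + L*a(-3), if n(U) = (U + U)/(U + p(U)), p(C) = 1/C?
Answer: -454/185 ≈ -2.4541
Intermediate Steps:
a(J) = 2*J/3 (a(J) = (J + J)/3 = (2*J)/3 = 2*J/3)
n(U) = 2*U/(U + 1/U) (n(U) = (U + U)/(U + 1/U) = (2*U)/(U + 1/U) = 2*U/(U + 1/U))
L = 11/5 (L = -1/5*(-11) = 11/5 ≈ 2.2000)
w = 72/37 (w = 2*6**2/(1 + 6**2) = 2*36/(1 + 36) = 2*36/37 = 2*36*(1/37) = 72/37 ≈ 1.9459)
w + L*a(-3) = 72/37 + 11*((2/3)*(-3))/5 = 72/37 + (11/5)*(-2) = 72/37 - 22/5 = -454/185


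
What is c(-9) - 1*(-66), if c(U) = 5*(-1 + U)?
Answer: 16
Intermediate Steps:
c(U) = -5 + 5*U
c(-9) - 1*(-66) = (-5 + 5*(-9)) - 1*(-66) = (-5 - 45) + 66 = -50 + 66 = 16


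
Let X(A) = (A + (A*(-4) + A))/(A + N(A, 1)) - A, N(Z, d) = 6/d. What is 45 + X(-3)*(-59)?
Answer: -250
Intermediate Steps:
X(A) = -A - 2*A/(6 + A) (X(A) = (A + (A*(-4) + A))/(A + 6/1) - A = (A + (-4*A + A))/(A + 6*1) - A = (A - 3*A)/(A + 6) - A = (-2*A)/(6 + A) - A = -2*A/(6 + A) - A = -A - 2*A/(6 + A))
45 + X(-3)*(-59) = 45 - 1*(-3)*(8 - 3)/(6 - 3)*(-59) = 45 - 1*(-3)*5/3*(-59) = 45 - 1*(-3)*⅓*5*(-59) = 45 + 5*(-59) = 45 - 295 = -250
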